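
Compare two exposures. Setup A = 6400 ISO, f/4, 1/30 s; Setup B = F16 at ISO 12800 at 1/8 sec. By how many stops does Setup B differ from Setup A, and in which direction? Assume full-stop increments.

1 stop darker

Aperture: f/4 → f/5.6 → f/8 → f/11 → f/16 — 4 stops narrower (darker).
Shutter speed: 1/30 → 1/15 → 1/8 — 2 stops longer (brighter).
ISO: 6400 → 12800 — 1 stop higher (brighter).
Net: −4 +2 +1 = −1 stop.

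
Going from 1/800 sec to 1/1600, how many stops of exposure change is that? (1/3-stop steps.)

1/800 → 1/1000 → 1/1250 → 1/1600 — count the steps: 3 third-stops = 1 stop.

1 stop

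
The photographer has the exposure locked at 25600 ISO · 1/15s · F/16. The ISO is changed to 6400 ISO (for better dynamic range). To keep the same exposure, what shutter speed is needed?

1/4s

ISO: 25600 → 12800 → 6400 — 2 stops dropped (darker).
Need 2 stops brighter from the shutter speed: 1/15 → 1/8 → 1/4.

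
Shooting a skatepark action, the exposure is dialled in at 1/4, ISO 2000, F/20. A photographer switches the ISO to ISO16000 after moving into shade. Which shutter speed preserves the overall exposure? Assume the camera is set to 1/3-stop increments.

1/30s

ISO: 2000 → 2500 → 3200 → 4000 → 5000 → 6400 → 8000 → 10000 → 12800 → 16000 — 3 stops higher (brighter).
Need 3 stops darker from the shutter speed: 1/4 → 1/5 → 1/6 → 1/8 → 1/10 → 1/13 → 1/15 → 1/20 → 1/25 → 1/30.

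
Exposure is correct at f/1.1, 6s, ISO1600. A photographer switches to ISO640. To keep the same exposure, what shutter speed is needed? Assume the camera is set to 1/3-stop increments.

15 s

ISO: 1600 → 1250 → 1000 → 800 → 640 — 1 1/3 stops dropped (darker).
Need 1 1/3 stops brighter from the shutter speed: 6 → 8 → 10 → 13 → 15.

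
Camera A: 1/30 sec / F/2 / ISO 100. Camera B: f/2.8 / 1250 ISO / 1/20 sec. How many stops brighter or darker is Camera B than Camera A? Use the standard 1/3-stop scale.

3 1/3 stops brighter

Aperture: f/2 → f/2.2 → f/2.5 → f/2.8 — 1 stop smaller aperture (darker).
Shutter speed: 1/30 → 1/25 → 1/20 — 2/3 stop slower (brighter).
ISO: 100 → 125 → 160 → 200 → 250 → 320 → 400 → 500 → 640 → 800 → 1000 → 1250 — 3 2/3 stops raised (brighter).
Net: −1 +2/3 +3 2/3 = +3 1/3 stops.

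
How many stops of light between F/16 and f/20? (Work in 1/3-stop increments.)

f/16 → f/18 → f/20 — count the steps: 2 third-stops = 2/3 stop.

2/3 stop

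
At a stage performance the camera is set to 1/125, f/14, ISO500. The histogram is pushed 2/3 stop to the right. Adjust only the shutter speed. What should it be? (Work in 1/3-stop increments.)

Overexposed by 2/3 stop → need 2/3 stop darker.
Shutter speed: 1/125 → 1/160 → 1/200.

1/200s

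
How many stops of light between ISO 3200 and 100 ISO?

5 stops

3200 → 1600 → 800 → 400 → 200 → 100 — count the steps: 5 stops.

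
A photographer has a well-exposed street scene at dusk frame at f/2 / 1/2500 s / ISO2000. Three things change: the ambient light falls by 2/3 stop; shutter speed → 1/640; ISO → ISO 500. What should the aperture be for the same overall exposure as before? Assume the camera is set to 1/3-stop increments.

f/1.6

Scene light: 2/3 stop darker.
Shutter speed: 1/2500 → 1/2000 → 1/1600 → 1/1250 → 1/1000 → 1/800 → 1/640 — 2 stops slower (brighter).
ISO: 2000 → 1600 → 1250 → 1000 → 800 → 640 → 500 — 2 stops lower (darker).
Net so far: 2/3 stop darker. Aperture: f/2 → f/1.8 → f/1.6.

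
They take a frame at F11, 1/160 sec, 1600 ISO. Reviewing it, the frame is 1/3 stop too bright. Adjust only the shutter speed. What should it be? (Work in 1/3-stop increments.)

Overexposed by 1/3 stop → need 1/3 stop darker.
Shutter speed: 1/160 → 1/200.

1/200s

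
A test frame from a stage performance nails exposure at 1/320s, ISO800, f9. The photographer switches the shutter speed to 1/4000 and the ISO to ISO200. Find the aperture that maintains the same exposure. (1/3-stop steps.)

Shutter speed: 1/320 → 1/400 → 1/500 → 1/640 → 1/800 → 1/1000 → 1/1250 → 1/1600 → 1/2000 → 1/2500 → 1/3200 → 1/4000 — 3 2/3 stops faster (darker).
ISO: 800 → 640 → 500 → 400 → 320 → 250 → 200 — 2 stops dropped (darker).
Net change so far: 5 2/3 stops darker. Offset with the aperture: f/9 → f/8 → f/7.1 → f/6.3 → f/5.6 → f/5 → f/4.5 → f/4 → f/3.5 → f/3.2 → f/2.8 → f/2.5 → f/2.2 → f/2 → f/1.8 → f/1.6 → f/1.4 → f/1.2.

f/1.2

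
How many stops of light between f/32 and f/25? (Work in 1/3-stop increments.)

2/3 stop

f/32 → f/29 → f/25 — count the steps: 2 third-stops = 2/3 stop.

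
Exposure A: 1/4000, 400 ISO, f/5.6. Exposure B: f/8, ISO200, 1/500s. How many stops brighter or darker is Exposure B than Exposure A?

Aperture: f/5.6 → f/8 — 1 stop smaller aperture (darker).
Shutter speed: 1/4000 → 1/2000 → 1/1000 → 1/500 — 3 stops longer (brighter).
ISO: 400 → 200 — 1 stop lower (darker).
Net: −1 +3 −1 = +1 stop.

1 stop brighter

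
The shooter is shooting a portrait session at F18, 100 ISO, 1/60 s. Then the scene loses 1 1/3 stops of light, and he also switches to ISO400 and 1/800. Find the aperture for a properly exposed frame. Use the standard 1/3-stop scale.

f/6.3

Scene light: 1 1/3 stops darker.
ISO: 100 → 125 → 160 → 200 → 250 → 320 → 400 — 2 stops higher (brighter).
Shutter speed: 1/60 → 1/80 → 1/100 → 1/125 → 1/160 → 1/200 → 1/250 → 1/320 → 1/400 → 1/500 → 1/640 → 1/800 — 3 2/3 stops faster (darker).
Net so far: 3 stops darker. Aperture: f/18 → f/16 → f/14 → f/13 → f/11 → f/10 → f/9 → f/8 → f/7.1 → f/6.3.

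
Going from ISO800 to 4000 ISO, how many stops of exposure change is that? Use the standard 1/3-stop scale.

800 → 1000 → 1250 → 1600 → 2000 → 2500 → 3200 → 4000 — count the steps: 7 third-stops = 2 1/3 stops.

2 1/3 stops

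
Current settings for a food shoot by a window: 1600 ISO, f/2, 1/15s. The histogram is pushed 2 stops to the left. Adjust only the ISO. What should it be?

Underexposed by 2 stops → need 2 stops brighter.
ISO: 1600 → 3200 → 6400.

ISO 6400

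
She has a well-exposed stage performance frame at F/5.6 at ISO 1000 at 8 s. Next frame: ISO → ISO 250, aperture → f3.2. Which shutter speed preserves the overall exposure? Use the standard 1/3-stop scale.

10 s

ISO: 1000 → 800 → 640 → 500 → 400 → 320 → 250 — 2 stops lower (darker).
Aperture: f/5.6 → f/5 → f/4.5 → f/4 → f/3.5 → f/3.2 — 1 2/3 stops opened up (brighter).
Net change so far: 1/3 stop darker. Offset with the shutter speed: 8 → 10.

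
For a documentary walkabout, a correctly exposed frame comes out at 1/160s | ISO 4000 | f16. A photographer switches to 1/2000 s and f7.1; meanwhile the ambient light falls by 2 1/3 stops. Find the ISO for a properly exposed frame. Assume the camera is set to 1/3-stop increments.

ISO 51200

Scene light: 2 1/3 stops darker.
Shutter speed: 1/160 → 1/200 → 1/250 → 1/320 → 1/400 → 1/500 → 1/640 → 1/800 → 1/1000 → 1/1250 → 1/1600 → 1/2000 — 3 2/3 stops shorter (darker).
Aperture: f/16 → f/14 → f/13 → f/11 → f/10 → f/9 → f/8 → f/7.1 — 2 1/3 stops larger aperture (brighter).
Net so far: 3 2/3 stops darker. ISO: 4000 → 5000 → 6400 → 8000 → 10000 → 12800 → 16000 → 20000 → 25600 → 32000 → 40000 → 51200.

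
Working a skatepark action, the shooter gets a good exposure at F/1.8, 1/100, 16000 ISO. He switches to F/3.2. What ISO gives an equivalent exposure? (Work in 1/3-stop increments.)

ISO 51200

Aperture: f/1.8 → f/2 → f/2.2 → f/2.5 → f/2.8 → f/3.2 — 1 2/3 stops smaller aperture (darker).
Need 1 2/3 stops brighter from the ISO: 16000 → 20000 → 25600 → 32000 → 40000 → 51200.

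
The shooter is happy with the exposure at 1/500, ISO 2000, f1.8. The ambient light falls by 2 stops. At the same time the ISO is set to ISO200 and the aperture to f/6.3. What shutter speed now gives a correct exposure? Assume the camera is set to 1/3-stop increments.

1 s

Scene light: 2 stops darker.
ISO: 2000 → 1600 → 1250 → 1000 → 800 → 640 → 500 → 400 → 320 → 250 → 200 — 3 1/3 stops lower (darker).
Aperture: f/1.8 → f/2 → f/2.2 → f/2.5 → f/2.8 → f/3.2 → f/3.5 → f/4 → f/4.5 → f/5 → f/5.6 → f/6.3 — 3 2/3 stops stopped down (darker).
Net so far: 9 stops darker. Shutter speed: 1/500 → 1/400 → 1/320 → 1/250 → 1/200 → 1/160 → 1/125 → 1/100 → 1/80 → 1/60 → 1/50 → 1/40 → 1/30 → 1/25 → 1/20 → 1/15 → 1/13 → 1/10 → 1/8 → 1/6 → 1/5 → 1/4 → 0.3 → 0.4 → 0.5 → 0.6 → 0.8 → 1.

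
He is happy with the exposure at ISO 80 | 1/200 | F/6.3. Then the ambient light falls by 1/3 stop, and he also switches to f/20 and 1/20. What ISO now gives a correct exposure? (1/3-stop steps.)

Scene light: 1/3 stop darker.
Aperture: f/6.3 → f/7.1 → f/8 → f/9 → f/10 → f/11 → f/13 → f/14 → f/16 → f/18 → f/20 — 3 1/3 stops narrower (darker).
Shutter speed: 1/200 → 1/160 → 1/125 → 1/100 → 1/80 → 1/60 → 1/50 → 1/40 → 1/30 → 1/25 → 1/20 — 3 1/3 stops longer (brighter).
Net so far: 1/3 stop darker. ISO: 80 → 100.

ISO 100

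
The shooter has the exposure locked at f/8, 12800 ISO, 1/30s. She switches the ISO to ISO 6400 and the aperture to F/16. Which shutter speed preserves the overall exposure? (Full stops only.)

1/4s

ISO: 12800 → 6400 — 1 stop dropped (darker).
Aperture: f/8 → f/11 → f/16 — 2 stops smaller aperture (darker).
Net change so far: 3 stops darker. Offset with the shutter speed: 1/30 → 1/15 → 1/8 → 1/4.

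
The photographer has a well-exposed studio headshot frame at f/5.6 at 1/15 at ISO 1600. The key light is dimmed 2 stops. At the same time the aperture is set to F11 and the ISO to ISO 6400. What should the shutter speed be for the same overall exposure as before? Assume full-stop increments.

1/4s

Scene light: 2 stops darker.
Aperture: f/5.6 → f/8 → f/11 — 2 stops stopped down (darker).
ISO: 1600 → 3200 → 6400 — 2 stops higher (brighter).
Net so far: 2 stops darker. Shutter speed: 1/15 → 1/8 → 1/4.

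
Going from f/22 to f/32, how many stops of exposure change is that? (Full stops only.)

f/22 → f/32 — count the steps: 1 stop.

1 stop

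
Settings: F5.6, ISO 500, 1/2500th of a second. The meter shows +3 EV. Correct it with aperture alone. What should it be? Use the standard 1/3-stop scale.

Overexposed by 3 stops → need 3 stops darker.
Aperture: f/5.6 → f/6.3 → f/7.1 → f/8 → f/9 → f/10 → f/11 → f/13 → f/14 → f/16.

f/16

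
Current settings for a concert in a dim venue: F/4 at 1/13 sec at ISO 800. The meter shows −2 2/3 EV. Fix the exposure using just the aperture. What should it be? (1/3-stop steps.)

Underexposed by 2 2/3 stops → need 2 2/3 stops brighter.
Aperture: f/4 → f/3.5 → f/3.2 → f/2.8 → f/2.5 → f/2.2 → f/2 → f/1.8 → f/1.6.

f/1.6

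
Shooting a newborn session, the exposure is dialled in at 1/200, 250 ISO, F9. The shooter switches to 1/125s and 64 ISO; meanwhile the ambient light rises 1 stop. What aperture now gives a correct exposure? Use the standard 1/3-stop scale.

Scene light: 1 stop brighter.
Shutter speed: 1/200 → 1/160 → 1/125 — 2/3 stop longer (brighter).
ISO: 250 → 200 → 160 → 125 → 100 → 80 → 64 — 2 stops dropped (darker).
Net so far: 1/3 stop darker. Aperture: f/9 → f/8.

f/8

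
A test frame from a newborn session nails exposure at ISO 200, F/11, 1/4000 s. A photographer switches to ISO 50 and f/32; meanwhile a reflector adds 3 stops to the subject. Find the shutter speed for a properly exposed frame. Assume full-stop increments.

Scene light: 3 stops brighter.
ISO: 200 → 100 → 50 — 2 stops lower (darker).
Aperture: f/11 → f/16 → f/22 → f/32 — 3 stops smaller aperture (darker).
Net so far: 2 stops darker. Shutter speed: 1/4000 → 1/2000 → 1/1000.

1/1000s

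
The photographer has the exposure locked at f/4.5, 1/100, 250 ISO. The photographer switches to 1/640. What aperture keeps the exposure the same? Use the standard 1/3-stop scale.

f/1.8

Shutter speed: 1/100 → 1/125 → 1/160 → 1/200 → 1/250 → 1/320 → 1/400 → 1/500 → 1/640 — 2 2/3 stops shorter (darker).
Need 2 2/3 stops brighter from the aperture: f/4.5 → f/4 → f/3.5 → f/3.2 → f/2.8 → f/2.5 → f/2.2 → f/2 → f/1.8.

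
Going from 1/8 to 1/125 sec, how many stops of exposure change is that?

1/8 → 1/15 → 1/30 → 1/60 → 1/125 — count the steps: 4 stops.

4 stops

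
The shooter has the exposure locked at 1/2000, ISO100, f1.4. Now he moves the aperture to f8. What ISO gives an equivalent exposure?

ISO 3200

Aperture: f/1.4 → f/2 → f/2.8 → f/4 → f/5.6 → f/8 — 5 stops narrower (darker).
Need 5 stops brighter from the ISO: 100 → 200 → 400 → 800 → 1600 → 3200.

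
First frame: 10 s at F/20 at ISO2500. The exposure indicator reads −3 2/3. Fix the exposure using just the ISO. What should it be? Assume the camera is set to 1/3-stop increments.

Underexposed by 3 2/3 stops → need 3 2/3 stops brighter.
ISO: 2500 → 3200 → 4000 → 5000 → 6400 → 8000 → 10000 → 12800 → 16000 → 20000 → 25600 → 32000.

ISO 32000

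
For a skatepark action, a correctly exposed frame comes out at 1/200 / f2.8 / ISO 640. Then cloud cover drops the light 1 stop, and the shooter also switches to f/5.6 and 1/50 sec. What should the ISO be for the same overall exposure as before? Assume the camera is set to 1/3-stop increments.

Scene light: 1 stop darker.
Aperture: f/2.8 → f/3.2 → f/3.5 → f/4 → f/4.5 → f/5 → f/5.6 — 2 stops smaller aperture (darker).
Shutter speed: 1/200 → 1/160 → 1/125 → 1/100 → 1/80 → 1/60 → 1/50 — 2 stops slower (brighter).
Net so far: 1 stop darker. ISO: 640 → 800 → 1000 → 1250.

ISO 1250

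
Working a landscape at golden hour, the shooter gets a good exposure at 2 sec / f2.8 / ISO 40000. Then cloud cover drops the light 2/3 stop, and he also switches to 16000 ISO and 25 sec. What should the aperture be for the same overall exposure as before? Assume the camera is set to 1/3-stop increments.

Scene light: 2/3 stop darker.
ISO: 40000 → 32000 → 25600 → 20000 → 16000 — 1 1/3 stops lower (darker).
Shutter speed: 2 → 2.5 → 3.2 → 4 → 5 → 6 → 8 → 10 → 13 → 15 → 20 → 25 — 3 2/3 stops slower (brighter).
Net so far: 1 2/3 stops brighter. Aperture: f/2.8 → f/3.2 → f/3.5 → f/4 → f/4.5 → f/5.

f/5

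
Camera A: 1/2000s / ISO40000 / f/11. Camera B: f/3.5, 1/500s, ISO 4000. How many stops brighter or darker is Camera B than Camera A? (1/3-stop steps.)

Aperture: f/11 → f/10 → f/9 → f/8 → f/7.1 → f/6.3 → f/5.6 → f/5 → f/4.5 → f/4 → f/3.5 — 3 1/3 stops wider (brighter).
Shutter speed: 1/2000 → 1/1600 → 1/1250 → 1/1000 → 1/800 → 1/640 → 1/500 — 2 stops longer (brighter).
ISO: 40000 → 32000 → 25600 → 20000 → 16000 → 12800 → 10000 → 8000 → 6400 → 5000 → 4000 — 3 1/3 stops dropped (darker).
Net: +3 1/3 +2 −3 1/3 = +2 stops.

2 stops brighter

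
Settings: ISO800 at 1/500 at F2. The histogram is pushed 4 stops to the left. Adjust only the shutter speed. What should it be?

Underexposed by 4 stops → need 4 stops brighter.
Shutter speed: 1/500 → 1/250 → 1/125 → 1/60 → 1/30.

1/30s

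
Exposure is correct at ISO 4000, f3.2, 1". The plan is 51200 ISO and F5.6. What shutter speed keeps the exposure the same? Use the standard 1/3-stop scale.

ISO: 4000 → 5000 → 6400 → 8000 → 10000 → 12800 → 16000 → 20000 → 25600 → 32000 → 40000 → 51200 — 3 2/3 stops raised (brighter).
Aperture: f/3.2 → f/3.5 → f/4 → f/4.5 → f/5 → f/5.6 — 1 2/3 stops narrower (darker).
Net change so far: 2 stops brighter. Offset with the shutter speed: 1 → 0.8 → 0.6 → 0.5 → 0.4 → 0.3 → 1/4.

1/4s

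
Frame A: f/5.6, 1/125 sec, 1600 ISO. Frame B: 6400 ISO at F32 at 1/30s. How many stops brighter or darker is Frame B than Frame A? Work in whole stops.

1 stop darker

Aperture: f/5.6 → f/8 → f/11 → f/16 → f/22 → f/32 — 5 stops stopped down (darker).
Shutter speed: 1/125 → 1/60 → 1/30 — 2 stops slower (brighter).
ISO: 1600 → 3200 → 6400 — 2 stops raised (brighter).
Net: −5 +2 +2 = −1 stop.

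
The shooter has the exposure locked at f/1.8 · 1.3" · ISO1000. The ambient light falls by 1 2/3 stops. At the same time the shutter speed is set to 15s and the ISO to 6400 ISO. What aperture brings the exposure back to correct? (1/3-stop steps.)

Scene light: 1 2/3 stops darker.
Shutter speed: 1.3 → 1.6 → 2 → 2.5 → 3.2 → 4 → 5 → 6 → 8 → 10 → 13 → 15 — 3 2/3 stops slower (brighter).
ISO: 1000 → 1250 → 1600 → 2000 → 2500 → 3200 → 4000 → 5000 → 6400 — 2 2/3 stops higher (brighter).
Net so far: 4 2/3 stops brighter. Aperture: f/1.8 → f/2 → f/2.2 → f/2.5 → f/2.8 → f/3.2 → f/3.5 → f/4 → f/4.5 → f/5 → f/5.6 → f/6.3 → f/7.1 → f/8 → f/9.

f/9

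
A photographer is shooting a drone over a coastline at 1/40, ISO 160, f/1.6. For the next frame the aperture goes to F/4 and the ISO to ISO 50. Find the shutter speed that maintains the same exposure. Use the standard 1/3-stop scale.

Aperture: f/1.6 → f/1.8 → f/2 → f/2.2 → f/2.5 → f/2.8 → f/3.2 → f/3.5 → f/4 — 2 2/3 stops narrower (darker).
ISO: 160 → 125 → 100 → 80 → 64 → 50 — 1 2/3 stops lower (darker).
Net change so far: 4 1/3 stops darker. Offset with the shutter speed: 1/40 → 1/30 → 1/25 → 1/20 → 1/15 → 1/13 → 1/10 → 1/8 → 1/6 → 1/5 → 1/4 → 0.3 → 0.4 → 0.5.

0.5 s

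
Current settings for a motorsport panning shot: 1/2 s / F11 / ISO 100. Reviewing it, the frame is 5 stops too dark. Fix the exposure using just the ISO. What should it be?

ISO 3200

Underexposed by 5 stops → need 5 stops brighter.
ISO: 100 → 200 → 400 → 800 → 1600 → 3200.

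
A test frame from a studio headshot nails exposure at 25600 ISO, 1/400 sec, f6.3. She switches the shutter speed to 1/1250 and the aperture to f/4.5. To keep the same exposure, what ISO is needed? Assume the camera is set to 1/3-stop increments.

ISO 40000

Shutter speed: 1/400 → 1/500 → 1/640 → 1/800 → 1/1000 → 1/1250 — 1 2/3 stops faster (darker).
Aperture: f/6.3 → f/5.6 → f/5 → f/4.5 — 1 stop opened up (brighter).
Net change so far: 2/3 stop darker. Offset with the ISO: 25600 → 32000 → 40000.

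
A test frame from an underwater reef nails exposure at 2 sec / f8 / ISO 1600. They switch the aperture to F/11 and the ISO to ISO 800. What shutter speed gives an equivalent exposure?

8 s

Aperture: f/8 → f/11 — 1 stop narrower (darker).
ISO: 1600 → 800 — 1 stop dropped (darker).
Net change so far: 2 stops darker. Offset with the shutter speed: 2 → 4 → 8.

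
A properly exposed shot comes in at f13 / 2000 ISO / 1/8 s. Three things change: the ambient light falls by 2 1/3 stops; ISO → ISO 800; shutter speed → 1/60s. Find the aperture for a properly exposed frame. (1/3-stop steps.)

f/1.2

Scene light: 2 1/3 stops darker.
ISO: 2000 → 1600 → 1250 → 1000 → 800 — 1 1/3 stops dropped (darker).
Shutter speed: 1/8 → 1/10 → 1/13 → 1/15 → 1/20 → 1/25 → 1/30 → 1/40 → 1/50 → 1/60 — 3 stops faster (darker).
Net so far: 6 2/3 stops darker. Aperture: f/13 → f/11 → f/10 → f/9 → f/8 → f/7.1 → f/6.3 → f/5.6 → f/5 → f/4.5 → f/4 → f/3.5 → f/3.2 → f/2.8 → f/2.5 → f/2.2 → f/2 → f/1.8 → f/1.6 → f/1.4 → f/1.2.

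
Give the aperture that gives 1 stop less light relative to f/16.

f/22

Aperture: f/16 → f/22 — 1 stop smaller aperture (darker).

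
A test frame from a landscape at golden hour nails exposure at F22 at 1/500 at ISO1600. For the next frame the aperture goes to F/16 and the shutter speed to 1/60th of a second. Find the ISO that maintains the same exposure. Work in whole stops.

Aperture: f/22 → f/16 — 1 stop larger aperture (brighter).
Shutter speed: 1/500 → 1/250 → 1/125 → 1/60 — 3 stops longer (brighter).
Net change so far: 4 stops brighter. Offset with the ISO: 1600 → 800 → 400 → 200 → 100.

ISO 100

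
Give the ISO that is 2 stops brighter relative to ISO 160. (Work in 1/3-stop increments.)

ISO: 160 → 200 → 250 → 320 → 400 → 500 → 640 — 2 stops higher (brighter).

ISO 640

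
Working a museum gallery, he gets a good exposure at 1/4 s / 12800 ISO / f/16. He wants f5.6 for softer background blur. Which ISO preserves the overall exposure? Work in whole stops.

ISO 1600

Aperture: f/16 → f/11 → f/8 → f/5.6 — 3 stops opened up (brighter).
Need 3 stops darker from the ISO: 12800 → 6400 → 3200 → 1600.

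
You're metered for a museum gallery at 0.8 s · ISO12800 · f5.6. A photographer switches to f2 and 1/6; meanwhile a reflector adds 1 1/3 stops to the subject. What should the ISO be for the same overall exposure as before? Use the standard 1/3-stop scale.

Scene light: 1 1/3 stops brighter.
Aperture: f/5.6 → f/5 → f/4.5 → f/4 → f/3.5 → f/3.2 → f/2.8 → f/2.5 → f/2.2 → f/2 — 3 stops opened up (brighter).
Shutter speed: 0.8 → 0.6 → 0.5 → 0.4 → 0.3 → 1/4 → 1/5 → 1/6 — 2 1/3 stops shorter (darker).
Net so far: 2 stops brighter. ISO: 12800 → 10000 → 8000 → 6400 → 5000 → 4000 → 3200.

ISO 3200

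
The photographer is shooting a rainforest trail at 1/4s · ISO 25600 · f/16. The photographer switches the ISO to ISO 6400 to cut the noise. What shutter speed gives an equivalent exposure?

ISO: 25600 → 12800 → 6400 — 2 stops lower (darker).
Need 2 stops brighter from the shutter speed: 1/4 → 1/2 → 1.

1 s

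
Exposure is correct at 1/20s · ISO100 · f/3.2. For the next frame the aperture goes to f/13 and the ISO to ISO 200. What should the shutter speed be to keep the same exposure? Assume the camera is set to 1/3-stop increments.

0.4 s

Aperture: f/3.2 → f/3.5 → f/4 → f/4.5 → f/5 → f/5.6 → f/6.3 → f/7.1 → f/8 → f/9 → f/10 → f/11 → f/13 — 4 stops smaller aperture (darker).
ISO: 100 → 125 → 160 → 200 — 1 stop higher (brighter).
Net change so far: 3 stops darker. Offset with the shutter speed: 1/20 → 1/15 → 1/13 → 1/10 → 1/8 → 1/6 → 1/5 → 1/4 → 0.3 → 0.4.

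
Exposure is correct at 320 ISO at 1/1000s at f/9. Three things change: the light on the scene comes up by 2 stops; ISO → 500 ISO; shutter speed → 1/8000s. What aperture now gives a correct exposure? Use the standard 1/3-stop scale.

f/8

Scene light: 2 stops brighter.
ISO: 320 → 400 → 500 — 2/3 stop higher (brighter).
Shutter speed: 1/1000 → 1/1250 → 1/1600 → 1/2000 → 1/2500 → 1/3200 → 1/4000 → 1/5000 → 1/6400 → 1/8000 — 3 stops faster (darker).
Net so far: 1/3 stop darker. Aperture: f/9 → f/8.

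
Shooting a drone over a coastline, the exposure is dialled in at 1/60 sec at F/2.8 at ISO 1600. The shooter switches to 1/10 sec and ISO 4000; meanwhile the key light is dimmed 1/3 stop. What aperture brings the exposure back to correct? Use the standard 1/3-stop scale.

f/10

Scene light: 1/3 stop darker.
Shutter speed: 1/60 → 1/50 → 1/40 → 1/30 → 1/25 → 1/20 → 1/15 → 1/13 → 1/10 — 2 2/3 stops longer (brighter).
ISO: 1600 → 2000 → 2500 → 3200 → 4000 — 1 1/3 stops higher (brighter).
Net so far: 3 2/3 stops brighter. Aperture: f/2.8 → f/3.2 → f/3.5 → f/4 → f/4.5 → f/5 → f/5.6 → f/6.3 → f/7.1 → f/8 → f/9 → f/10.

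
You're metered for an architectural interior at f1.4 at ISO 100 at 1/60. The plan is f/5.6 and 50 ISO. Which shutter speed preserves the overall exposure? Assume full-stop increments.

1/2s

Aperture: f/1.4 → f/2 → f/2.8 → f/4 → f/5.6 — 4 stops smaller aperture (darker).
ISO: 100 → 50 — 1 stop dropped (darker).
Net change so far: 5 stops darker. Offset with the shutter speed: 1/60 → 1/30 → 1/15 → 1/8 → 1/4 → 1/2.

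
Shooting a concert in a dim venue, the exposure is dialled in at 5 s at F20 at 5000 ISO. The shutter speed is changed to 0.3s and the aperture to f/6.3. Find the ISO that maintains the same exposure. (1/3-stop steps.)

Shutter speed: 5 → 4 → 3.2 → 2.5 → 2 → 1.6 → 1.3 → 1 → 0.8 → 0.6 → 0.5 → 0.4 → 0.3 — 4 stops shorter (darker).
Aperture: f/20 → f/18 → f/16 → f/14 → f/13 → f/11 → f/10 → f/9 → f/8 → f/7.1 → f/6.3 — 3 1/3 stops opened up (brighter).
Net change so far: 2/3 stop darker. Offset with the ISO: 5000 → 6400 → 8000.

ISO 8000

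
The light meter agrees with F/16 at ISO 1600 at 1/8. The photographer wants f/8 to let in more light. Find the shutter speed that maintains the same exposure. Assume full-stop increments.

Aperture: f/16 → f/11 → f/8 — 2 stops larger aperture (brighter).
Need 2 stops darker from the shutter speed: 1/8 → 1/15 → 1/30.

1/30s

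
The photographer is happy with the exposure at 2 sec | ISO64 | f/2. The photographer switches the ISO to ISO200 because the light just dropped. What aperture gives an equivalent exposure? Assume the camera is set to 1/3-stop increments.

ISO: 64 → 80 → 100 → 125 → 160 → 200 — 1 2/3 stops higher (brighter).
Need 1 2/3 stops darker from the aperture: f/2 → f/2.2 → f/2.5 → f/2.8 → f/3.2 → f/3.5.

f/3.5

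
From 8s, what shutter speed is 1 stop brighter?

15 s

Shutter speed: 8 → 15 — 1 stop longer (brighter).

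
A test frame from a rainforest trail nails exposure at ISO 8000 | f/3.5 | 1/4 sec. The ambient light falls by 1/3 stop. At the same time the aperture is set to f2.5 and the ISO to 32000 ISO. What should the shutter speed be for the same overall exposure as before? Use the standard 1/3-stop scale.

1/25s

Scene light: 1/3 stop darker.
Aperture: f/3.5 → f/3.2 → f/2.8 → f/2.5 — 1 stop wider (brighter).
ISO: 8000 → 10000 → 12800 → 16000 → 20000 → 25600 → 32000 — 2 stops higher (brighter).
Net so far: 2 2/3 stops brighter. Shutter speed: 1/4 → 1/5 → 1/6 → 1/8 → 1/10 → 1/13 → 1/15 → 1/20 → 1/25.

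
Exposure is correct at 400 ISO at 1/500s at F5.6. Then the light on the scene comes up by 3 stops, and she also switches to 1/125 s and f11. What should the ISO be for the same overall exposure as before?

Scene light: 3 stops brighter.
Shutter speed: 1/500 → 1/250 → 1/125 — 2 stops slower (brighter).
Aperture: f/5.6 → f/8 → f/11 — 2 stops narrower (darker).
Net so far: 3 stops brighter. ISO: 400 → 200 → 100 → 50.

ISO 50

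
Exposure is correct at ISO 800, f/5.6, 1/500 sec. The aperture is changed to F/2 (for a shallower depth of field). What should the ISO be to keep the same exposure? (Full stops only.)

ISO 100

Aperture: f/5.6 → f/4 → f/2.8 → f/2 — 3 stops larger aperture (brighter).
Need 3 stops darker from the ISO: 800 → 400 → 200 → 100.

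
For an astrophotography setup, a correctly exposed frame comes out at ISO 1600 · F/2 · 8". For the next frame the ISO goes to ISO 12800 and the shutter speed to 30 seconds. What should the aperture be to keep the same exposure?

ISO: 1600 → 3200 → 6400 → 12800 — 3 stops higher (brighter).
Shutter speed: 8 → 15 → 30 — 2 stops longer (brighter).
Net change so far: 5 stops brighter. Offset with the aperture: f/2 → f/2.8 → f/4 → f/5.6 → f/8 → f/11.

f/11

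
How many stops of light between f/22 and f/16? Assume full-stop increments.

f/22 → f/16 — count the steps: 1 stop.

1 stop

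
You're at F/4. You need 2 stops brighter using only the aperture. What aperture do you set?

Aperture: f/4 → f/2.8 → f/2 — 2 stops wider (brighter).

f/2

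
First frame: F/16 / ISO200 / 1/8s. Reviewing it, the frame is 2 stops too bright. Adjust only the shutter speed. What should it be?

Overexposed by 2 stops → need 2 stops darker.
Shutter speed: 1/8 → 1/15 → 1/30.

1/30s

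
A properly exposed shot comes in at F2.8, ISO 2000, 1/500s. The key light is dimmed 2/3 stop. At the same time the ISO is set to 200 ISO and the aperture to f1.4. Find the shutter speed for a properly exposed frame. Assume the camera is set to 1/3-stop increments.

1/125s

Scene light: 2/3 stop darker.
ISO: 2000 → 1600 → 1250 → 1000 → 800 → 640 → 500 → 400 → 320 → 250 → 200 — 3 1/3 stops dropped (darker).
Aperture: f/2.8 → f/2.5 → f/2.2 → f/2 → f/1.8 → f/1.6 → f/1.4 — 2 stops opened up (brighter).
Net so far: 2 stops darker. Shutter speed: 1/500 → 1/400 → 1/320 → 1/250 → 1/200 → 1/160 → 1/125.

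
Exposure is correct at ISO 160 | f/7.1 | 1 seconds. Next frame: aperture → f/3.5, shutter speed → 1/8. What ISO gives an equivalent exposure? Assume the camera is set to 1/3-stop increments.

Aperture: f/7.1 → f/6.3 → f/5.6 → f/5 → f/4.5 → f/4 → f/3.5 — 2 stops wider (brighter).
Shutter speed: 1 → 0.8 → 0.6 → 0.5 → 0.4 → 0.3 → 1/4 → 1/5 → 1/6 → 1/8 — 3 stops shorter (darker).
Net change so far: 1 stop darker. Offset with the ISO: 160 → 200 → 250 → 320.

ISO 320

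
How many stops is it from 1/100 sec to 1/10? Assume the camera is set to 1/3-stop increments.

1/100 → 1/80 → 1/60 → 1/50 → 1/40 → 1/30 → 1/25 → 1/20 → 1/15 → 1/13 → 1/10 — count the steps: 10 third-stops = 3 1/3 stops.

3 1/3 stops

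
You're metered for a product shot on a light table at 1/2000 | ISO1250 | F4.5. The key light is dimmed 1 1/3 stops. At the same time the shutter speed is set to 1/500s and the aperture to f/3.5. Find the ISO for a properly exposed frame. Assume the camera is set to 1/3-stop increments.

ISO 500

Scene light: 1 1/3 stops darker.
Shutter speed: 1/2000 → 1/1600 → 1/1250 → 1/1000 → 1/800 → 1/640 → 1/500 — 2 stops slower (brighter).
Aperture: f/4.5 → f/4 → f/3.5 — 2/3 stop larger aperture (brighter).
Net so far: 1 1/3 stops brighter. ISO: 1250 → 1000 → 800 → 640 → 500.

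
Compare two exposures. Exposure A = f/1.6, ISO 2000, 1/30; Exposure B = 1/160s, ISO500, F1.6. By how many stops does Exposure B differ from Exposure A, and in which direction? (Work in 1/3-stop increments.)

4 1/3 stops darker

Aperture: unchanged.
Shutter speed: 1/30 → 1/40 → 1/50 → 1/60 → 1/80 → 1/100 → 1/125 → 1/160 — 2 1/3 stops shorter (darker).
ISO: 2000 → 1600 → 1250 → 1000 → 800 → 640 → 500 — 2 stops lower (darker).
Net: −2 1/3 −2 = −4 1/3 stops.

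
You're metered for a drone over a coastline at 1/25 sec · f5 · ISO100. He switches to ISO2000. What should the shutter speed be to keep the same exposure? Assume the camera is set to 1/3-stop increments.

ISO: 100 → 125 → 160 → 200 → 250 → 320 → 400 → 500 → 640 → 800 → 1000 → 1250 → 1600 → 2000 — 4 1/3 stops higher (brighter).
Need 4 1/3 stops darker from the shutter speed: 1/25 → 1/30 → 1/40 → 1/50 → 1/60 → 1/80 → 1/100 → 1/125 → 1/160 → 1/200 → 1/250 → 1/320 → 1/400 → 1/500.

1/500s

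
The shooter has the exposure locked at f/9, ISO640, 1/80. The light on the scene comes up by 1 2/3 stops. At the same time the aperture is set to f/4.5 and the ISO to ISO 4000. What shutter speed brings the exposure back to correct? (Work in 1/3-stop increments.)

Scene light: 1 2/3 stops brighter.
Aperture: f/9 → f/8 → f/7.1 → f/6.3 → f/5.6 → f/5 → f/4.5 — 2 stops larger aperture (brighter).
ISO: 640 → 800 → 1000 → 1250 → 1600 → 2000 → 2500 → 3200 → 4000 — 2 2/3 stops higher (brighter).
Net so far: 6 1/3 stops brighter. Shutter speed: 1/80 → 1/100 → 1/125 → 1/160 → 1/200 → 1/250 → 1/320 → 1/400 → 1/500 → 1/640 → 1/800 → 1/1000 → 1/1250 → 1/1600 → 1/2000 → 1/2500 → 1/3200 → 1/4000 → 1/5000 → 1/6400.

1/6400s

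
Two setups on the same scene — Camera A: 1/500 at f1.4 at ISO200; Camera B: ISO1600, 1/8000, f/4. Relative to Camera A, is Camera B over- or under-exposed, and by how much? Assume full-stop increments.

4 stops darker

Aperture: f/1.4 → f/2 → f/2.8 → f/4 — 3 stops narrower (darker).
Shutter speed: 1/500 → 1/1000 → 1/2000 → 1/4000 → 1/8000 — 4 stops shorter (darker).
ISO: 200 → 400 → 800 → 1600 — 3 stops higher (brighter).
Net: −3 −4 +3 = −4 stops.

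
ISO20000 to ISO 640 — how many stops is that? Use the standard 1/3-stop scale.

20000 → 16000 → 12800 → 10000 → 8000 → 6400 → 5000 → 4000 → 3200 → 2500 → 2000 → 1600 → 1250 → 1000 → 800 → 640 — count the steps: 15 third-stops = 5 stops.

5 stops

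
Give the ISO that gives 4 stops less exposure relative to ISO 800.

ISO: 800 → 400 → 200 → 100 → 50 — 4 stops dropped (darker).

ISO 50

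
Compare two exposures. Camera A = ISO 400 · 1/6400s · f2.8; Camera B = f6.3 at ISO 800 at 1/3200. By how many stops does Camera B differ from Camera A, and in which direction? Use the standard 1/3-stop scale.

1/3 stop darker

Aperture: f/2.8 → f/3.2 → f/3.5 → f/4 → f/4.5 → f/5 → f/5.6 → f/6.3 — 2 1/3 stops smaller aperture (darker).
Shutter speed: 1/6400 → 1/5000 → 1/4000 → 1/3200 — 1 stop longer (brighter).
ISO: 400 → 500 → 640 → 800 — 1 stop higher (brighter).
Net: −2 1/3 +1 +1 = −1/3 stops.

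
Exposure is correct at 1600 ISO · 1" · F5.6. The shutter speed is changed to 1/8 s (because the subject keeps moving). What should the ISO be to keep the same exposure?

ISO 12800

Shutter speed: 1 → 1/2 → 1/4 → 1/8 — 3 stops faster (darker).
Need 3 stops brighter from the ISO: 1600 → 3200 → 6400 → 12800.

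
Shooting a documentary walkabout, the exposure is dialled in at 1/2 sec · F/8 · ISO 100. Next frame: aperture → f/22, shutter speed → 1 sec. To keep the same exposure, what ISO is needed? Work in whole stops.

Aperture: f/8 → f/11 → f/16 → f/22 — 3 stops stopped down (darker).
Shutter speed: 1/2 → 1 — 1 stop slower (brighter).
Net change so far: 2 stops darker. Offset with the ISO: 100 → 200 → 400.

ISO 400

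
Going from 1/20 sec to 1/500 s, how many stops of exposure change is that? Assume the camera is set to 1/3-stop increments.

1/20 → 1/25 → 1/30 → 1/40 → 1/50 → 1/60 → 1/80 → 1/100 → 1/125 → 1/160 → 1/200 → 1/250 → 1/320 → 1/400 → 1/500 — count the steps: 14 third-stops = 4 2/3 stops.

4 2/3 stops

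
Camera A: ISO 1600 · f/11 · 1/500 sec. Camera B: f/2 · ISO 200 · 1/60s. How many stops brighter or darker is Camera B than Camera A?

Aperture: f/11 → f/8 → f/5.6 → f/4 → f/2.8 → f/2 — 5 stops wider (brighter).
Shutter speed: 1/500 → 1/250 → 1/125 → 1/60 — 3 stops longer (brighter).
ISO: 1600 → 800 → 400 → 200 — 3 stops dropped (darker).
Net: +5 +3 −3 = +5 stops.

5 stops brighter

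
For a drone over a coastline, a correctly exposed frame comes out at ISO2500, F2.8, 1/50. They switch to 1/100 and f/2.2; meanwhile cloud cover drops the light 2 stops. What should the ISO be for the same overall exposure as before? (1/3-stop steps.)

ISO 12800

Scene light: 2 stops darker.
Shutter speed: 1/50 → 1/60 → 1/80 → 1/100 — 1 stop shorter (darker).
Aperture: f/2.8 → f/2.5 → f/2.2 — 2/3 stop opened up (brighter).
Net so far: 2 1/3 stops darker. ISO: 2500 → 3200 → 4000 → 5000 → 6400 → 8000 → 10000 → 12800.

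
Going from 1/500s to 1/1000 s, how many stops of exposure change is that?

1 stop

1/500 → 1/1000 — count the steps: 1 stop.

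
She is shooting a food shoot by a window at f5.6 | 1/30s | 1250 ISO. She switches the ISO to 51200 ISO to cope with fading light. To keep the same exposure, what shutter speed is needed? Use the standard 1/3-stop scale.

1/1250s

ISO: 1250 → 1600 → 2000 → 2500 → 3200 → 4000 → 5000 → 6400 → 8000 → 10000 → 12800 → 16000 → 20000 → 25600 → 32000 → 40000 → 51200 — 5 1/3 stops higher (brighter).
Need 5 1/3 stops darker from the shutter speed: 1/30 → 1/40 → 1/50 → 1/60 → 1/80 → 1/100 → 1/125 → 1/160 → 1/200 → 1/250 → 1/320 → 1/400 → 1/500 → 1/640 → 1/800 → 1/1000 → 1/1250.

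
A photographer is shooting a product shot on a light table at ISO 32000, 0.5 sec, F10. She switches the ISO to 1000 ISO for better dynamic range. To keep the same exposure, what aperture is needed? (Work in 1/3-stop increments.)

ISO: 32000 → 25600 → 20000 → 16000 → 12800 → 10000 → 8000 → 6400 → 5000 → 4000 → 3200 → 2500 → 2000 → 1600 → 1250 → 1000 — 5 stops dropped (darker).
Need 5 stops brighter from the aperture: f/10 → f/9 → f/8 → f/7.1 → f/6.3 → f/5.6 → f/5 → f/4.5 → f/4 → f/3.5 → f/3.2 → f/2.8 → f/2.5 → f/2.2 → f/2 → f/1.8.

f/1.8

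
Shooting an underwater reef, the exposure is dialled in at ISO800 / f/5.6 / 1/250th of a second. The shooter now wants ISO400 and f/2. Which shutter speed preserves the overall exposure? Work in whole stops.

1/1000s

ISO: 800 → 400 — 1 stop lower (darker).
Aperture: f/5.6 → f/4 → f/2.8 → f/2 — 3 stops larger aperture (brighter).
Net change so far: 2 stops brighter. Offset with the shutter speed: 1/250 → 1/500 → 1/1000.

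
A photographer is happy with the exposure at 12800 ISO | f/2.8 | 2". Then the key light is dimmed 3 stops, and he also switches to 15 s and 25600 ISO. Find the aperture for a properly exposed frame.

Scene light: 3 stops darker.
Shutter speed: 2 → 4 → 8 → 15 — 3 stops slower (brighter).
ISO: 12800 → 25600 — 1 stop raised (brighter).
Net so far: 1 stop brighter. Aperture: f/2.8 → f/4.

f/4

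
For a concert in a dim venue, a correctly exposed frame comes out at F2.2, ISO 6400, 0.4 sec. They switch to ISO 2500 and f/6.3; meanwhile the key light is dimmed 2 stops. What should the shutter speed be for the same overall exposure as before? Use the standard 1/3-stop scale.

30 s

Scene light: 2 stops darker.
ISO: 6400 → 5000 → 4000 → 3200 → 2500 — 1 1/3 stops dropped (darker).
Aperture: f/2.2 → f/2.5 → f/2.8 → f/3.2 → f/3.5 → f/4 → f/4.5 → f/5 → f/5.6 → f/6.3 — 3 stops narrower (darker).
Net so far: 6 1/3 stops darker. Shutter speed: 0.4 → 0.5 → 0.6 → 0.8 → 1 → 1.3 → 1.6 → 2 → 2.5 → 3.2 → 4 → 5 → 6 → 8 → 10 → 13 → 15 → 20 → 25 → 30.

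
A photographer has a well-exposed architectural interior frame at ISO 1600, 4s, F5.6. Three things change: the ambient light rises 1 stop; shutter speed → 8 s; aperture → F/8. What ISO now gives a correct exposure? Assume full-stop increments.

ISO 800

Scene light: 1 stop brighter.
Shutter speed: 4 → 8 — 1 stop slower (brighter).
Aperture: f/5.6 → f/8 — 1 stop narrower (darker).
Net so far: 1 stop brighter. ISO: 1600 → 800.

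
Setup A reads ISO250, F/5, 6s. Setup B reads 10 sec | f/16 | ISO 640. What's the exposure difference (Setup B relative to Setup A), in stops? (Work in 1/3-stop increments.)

Aperture: f/5 → f/5.6 → f/6.3 → f/7.1 → f/8 → f/9 → f/10 → f/11 → f/13 → f/14 → f/16 — 3 1/3 stops stopped down (darker).
Shutter speed: 6 → 8 → 10 — 2/3 stop longer (brighter).
ISO: 250 → 320 → 400 → 500 → 640 — 1 1/3 stops higher (brighter).
Net: −3 1/3 +2/3 +1 1/3 = −1 1/3 stops.

1 1/3 stops darker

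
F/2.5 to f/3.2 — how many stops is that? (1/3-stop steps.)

2/3 stop

f/2.5 → f/2.8 → f/3.2 — count the steps: 2 third-stops = 2/3 stop.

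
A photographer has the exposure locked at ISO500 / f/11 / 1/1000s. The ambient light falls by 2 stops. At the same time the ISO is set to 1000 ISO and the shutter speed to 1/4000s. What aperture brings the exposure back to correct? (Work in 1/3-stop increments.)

Scene light: 2 stops darker.
ISO: 500 → 640 → 800 → 1000 — 1 stop higher (brighter).
Shutter speed: 1/1000 → 1/1250 → 1/1600 → 1/2000 → 1/2500 → 1/3200 → 1/4000 — 2 stops faster (darker).
Net so far: 3 stops darker. Aperture: f/11 → f/10 → f/9 → f/8 → f/7.1 → f/6.3 → f/5.6 → f/5 → f/4.5 → f/4.

f/4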